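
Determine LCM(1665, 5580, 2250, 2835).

325174500

1665 = 3² · 5 · 37; 5580 = 2² · 3² · 5 · 31; 2250 = 2 · 3² · 5³; 2835 = 3⁴ · 5 · 7
lcm takes max exponent of each prime: 2² · 3⁴ · 5³ · 7 · 31 · 37 = 325174500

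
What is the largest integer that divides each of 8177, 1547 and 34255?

221

8177 = 13 · 17 · 37; 1547 = 7 · 13 · 17; 34255 = 5 · 13 · 17 · 31
gcd takes min exponent of each prime: 13 · 17 = 221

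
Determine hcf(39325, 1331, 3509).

121

gcd(39325, 1331): 39325 = 29·1331 + 726; 1331 = 1·726 + 605; 726 = 1·605 + 121; 605 = 5·121 + 0 → 121
gcd(121, 3509): 3509 = 29·121 + 0 → 121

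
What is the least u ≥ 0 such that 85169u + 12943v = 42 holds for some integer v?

1158

Reduce mod 12943: 85169u ≡ 42 (mod 12943). With g = gcd(85169, 12943) = 7 dividing 42, divide through: 12167u ≡ 6 (mod 1849).
Since gcd(12167, 1849) = 1, u ≡ 6·(12167)⁻¹ ≡ 1158 (mod 1849). Smallest non-negative: 1158.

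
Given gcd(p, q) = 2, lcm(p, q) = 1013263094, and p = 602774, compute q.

3362

Using pq = gcd(p,q)·lcm(p,q) = 2·1013263094 = 2026526188, we get q = 2026526188/602774 = 3362.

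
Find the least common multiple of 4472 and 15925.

gcd first: 15925 = 3·4472 + 2509; 4472 = 1·2509 + 1963; 2509 = 1·1963 + 546; 1963 = 3·546 + 325; 546 = 1·325 + 221; 325 = 1·221 + 104; 221 = 2·104 + 13; 104 = 8·13 + 0 → gcd = 13
lcm = 4472·15925/gcd = 71216600/13 = 5478200

5478200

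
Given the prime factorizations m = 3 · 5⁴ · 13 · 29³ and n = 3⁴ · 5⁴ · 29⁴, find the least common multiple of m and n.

max exponent per prime: 3⁴ · 5⁴ · 13 · 29⁴ = 465479308125

465479308125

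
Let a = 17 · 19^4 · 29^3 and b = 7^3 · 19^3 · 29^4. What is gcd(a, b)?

167284151

min exponent per shared prime: 19^3 · 29^3 = 167284151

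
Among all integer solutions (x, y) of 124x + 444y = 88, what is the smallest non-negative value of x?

gcd(124, 444) = 4 (Euclid: 444 = 3·124 + 72; 124 = 1·72 + 52; 72 = 1·52 + 20; 52 = 2·20 + 12; 20 = 1·12 + 8; 12 = 1·8 + 4; 8 = 2·4 + 0), and 4 | 88.
Extended Euclid: 124·(43) + 444·(-12) = 4. Scale by 22: x₀ = 946.
General solution x = x₀ + 111t; reducing mod 111 gives x = 58 (and y = -16).

58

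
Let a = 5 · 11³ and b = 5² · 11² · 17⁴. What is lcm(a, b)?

2779161275

max exponent per prime: 5² · 11³ · 17⁴ = 2779161275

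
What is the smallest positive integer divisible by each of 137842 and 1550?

137842 = 2 · 41³; 1550 = 2 · 5² · 31
max exponents: 2 · 5² · 31 · 41³ = 106827550

106827550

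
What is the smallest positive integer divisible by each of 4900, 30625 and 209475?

4900 = 2² · 5² · 7²; 30625 = 5⁴ · 7²; 209475 = 3² · 5² · 7² · 19
lcm takes max exponent of each prime: 2² · 3² · 5⁴ · 7² · 19 = 20947500

20947500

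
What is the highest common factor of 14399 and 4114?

Euclid: 14399 = 3·4114 + 2057; 4114 = 2·2057 + 0. Last nonzero remainder: 2057.

2057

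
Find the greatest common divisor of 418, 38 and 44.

gcd(418, 38): 418 = 11·38 + 0 → 38
gcd(38, 44): 44 = 1·38 + 6; 38 = 6·6 + 2; 6 = 3·2 + 0 → 2

2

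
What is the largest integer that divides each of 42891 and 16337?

42891 = 3 · 17 · 29²
16337 = 17 · 31²
Common: 17 = 17

17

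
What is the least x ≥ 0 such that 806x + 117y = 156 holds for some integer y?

6

Euclid: 806 = 6·117 + 104; 117 = 1·104 + 13; 104 = 8·13 + 0 → gcd = 13; 156 = 13·12.
Back-substitution yields 806·(-1) + 117·(7) = 13, so one solution is x = -1·12 = -12, y = 7·12 = 84.
Solutions in x differ by 117/13 = 9; the one in [0, 9) is -12 mod 9 = 6.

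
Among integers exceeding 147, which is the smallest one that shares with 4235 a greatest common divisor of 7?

Multiples of 7 above 147: 7·22, 7·23, … . Need the cofactor coprime to 4235/7 = 605.
Checking s = 22, 23, … the first with gcd(s, 605) = 1 is s = 23, giving 161.

161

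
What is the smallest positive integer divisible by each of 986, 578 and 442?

986 = 2 · 17 · 29; 578 = 2 · 17²; 442 = 2 · 13 · 17
lcm takes max exponent of each prime: 2 · 13 · 17² · 29 = 217906

217906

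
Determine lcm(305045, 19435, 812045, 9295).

lcm(305045, 19435) = 305045·19435/gcd = 5928549575/845 = 7016035
lcm(7016035, 812045) = 7016035·812045/gcd = 5697336141575/845 = 6742409635
lcm(6742409635, 9295) = 6742409635·9295/gcd = 62670697557325/845 = 74166505985

74166505985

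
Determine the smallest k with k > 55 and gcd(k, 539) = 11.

539 = 11·49. Any k with gcd(k, 539) = 11 is a multiple of 11, say 11s, with s coprime to 49.
Need s > 55/11, so s ≥ 6. First s ≥ 6 with gcd(s, 49) = 1 is s = 6. Thus k = 11·6 = 66.

66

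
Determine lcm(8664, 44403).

gcd first: 44403 = 5·8664 + 1083; 8664 = 8·1083 + 0 → gcd = 1083
lcm = 8664·44403/gcd = 384707592/1083 = 355224

355224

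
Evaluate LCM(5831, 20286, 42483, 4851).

5831 = 7³ · 17; 20286 = 2 · 3² · 7² · 23; 42483 = 3 · 7² · 17²; 4851 = 3² · 7² · 11
lcm takes max exponent of each prime: 2 · 3² · 7³ · 11 · 17² · 23 = 451424358

451424358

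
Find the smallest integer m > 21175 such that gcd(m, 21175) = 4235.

25410

gcd(m, 21175) = 4235 forces 4235 | m; write m = 4235s. Then gcd(4235s, 4235·5) = 4235·gcd(s, 5), so need gcd(s, 5) = 1.
4235s > 21175 gives s ≥ 6. The least s ≥ 6 coprime to 5 is 6, so m = 4235·6 = 25410.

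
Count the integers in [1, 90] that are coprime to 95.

68

Prime factors of 95: 5, 19. Count integers ≤ 90 divisible by none of them.
By inclusion–exclusion: 90 − ⌊90/5⌋ − ⌊90/19⌋ + ⌊90/95⌋ = 68.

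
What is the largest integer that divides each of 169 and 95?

1

Euclid: 169 = 1·95 + 74; 95 = 1·74 + 21; 74 = 3·21 + 11; 21 = 1·11 + 10; 11 = 1·10 + 1; 10 = 10·1 + 0. Last nonzero remainder: 1.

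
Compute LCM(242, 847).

1694

gcd first: 847 = 3·242 + 121; 242 = 2·121 + 0 → gcd = 121
lcm = 242·847/gcd = 204974/121 = 1694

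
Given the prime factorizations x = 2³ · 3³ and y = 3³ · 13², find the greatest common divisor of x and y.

min exponent per shared prime: 3³ = 27

27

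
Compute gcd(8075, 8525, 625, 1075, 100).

25

gcd(8075, 8525): 8525 = 1·8075 + 450; 8075 = 17·450 + 425; 450 = 1·425 + 25; 425 = 17·25 + 0 → 25
gcd(25, 625): 625 = 25·25 + 0 → 25
gcd(25, 1075): 1075 = 43·25 + 0 → 25
gcd(25, 100): 100 = 4·25 + 0 → 25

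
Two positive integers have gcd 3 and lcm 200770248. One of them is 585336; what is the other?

1029

m·n = gcd·lcm = 3·200770248 = 602310744, so n = 602310744/585336 = 1029.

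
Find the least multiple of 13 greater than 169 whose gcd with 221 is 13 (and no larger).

221 = 13·17. Any t with gcd(t, 221) = 13 is a multiple of 13, say 13s, with s coprime to 17.
Need s > 169/13, so s ≥ 14. First s ≥ 14 with gcd(s, 17) = 1 is s = 14. Thus t = 13·14 = 182.

182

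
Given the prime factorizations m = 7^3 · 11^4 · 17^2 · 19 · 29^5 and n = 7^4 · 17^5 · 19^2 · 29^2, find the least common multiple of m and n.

369576798466811823211093

max exponent per prime: 7^4 · 11^4 · 17^5 · 19^2 · 29^5 = 369576798466811823211093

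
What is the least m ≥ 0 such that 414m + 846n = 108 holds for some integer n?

gcd(414, 846) = 18 (Euclid: 846 = 2·414 + 18; 414 = 23·18 + 0), and 18 | 108.
Extended Euclid: 414·(-2) + 846·(1) = 18. Scale by 6: m₀ = -12.
General solution m = m₀ + 47t; reducing mod 47 gives m = 35 (and n = -17).

35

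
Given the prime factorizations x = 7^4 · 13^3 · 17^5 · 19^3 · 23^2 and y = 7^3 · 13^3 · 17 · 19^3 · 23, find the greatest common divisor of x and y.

min exponent per shared prime: 7^3 · 13^3 · 17 · 19^3 · 23 = 2020978704199

2020978704199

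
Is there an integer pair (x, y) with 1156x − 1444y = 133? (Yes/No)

gcd(1156, 1444): 1444 = 1·1156 + 288; 1156 = 4·288 + 4; 288 = 72·4 + 0 → 4
4 does not divide 133, so a solution does not exist.

No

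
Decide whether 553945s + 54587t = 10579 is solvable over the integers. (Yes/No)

By Bézout, 553945s + 54587t = 10579 has integer solutions iff gcd(553945, 54587) | 10579.
Euclid: 553945 = 10·54587 + 8075; 54587 = 6·8075 + 6137; 8075 = 1·6137 + 1938; 6137 = 3·1938 + 323; 1938 = 6·323 + 0. gcd = 323; 10579 mod 323 = 243. No.

No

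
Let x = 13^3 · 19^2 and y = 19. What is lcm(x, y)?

793117

max exponent per prime: 13^3 · 19^2 = 793117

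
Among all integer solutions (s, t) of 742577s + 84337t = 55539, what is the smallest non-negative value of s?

12

Reduce mod 84337: 742577s ≡ 55539 (mod 84337). With g = gcd(742577, 84337) = 2057 dividing 55539, divide through: 361s ≡ 27 (mod 41).
Since gcd(361, 41) = 1, s ≡ 27·(361)⁻¹ ≡ 12 (mod 41). Smallest non-negative: 12.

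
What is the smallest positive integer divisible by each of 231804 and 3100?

gcd first: 231804 = 74·3100 + 2404; 3100 = 1·2404 + 696; 2404 = 3·696 + 316; 696 = 2·316 + 64; 316 = 4·64 + 60; 64 = 1·60 + 4; 60 = 15·4 + 0 → gcd = 4
lcm = 231804·3100/gcd = 718592400/4 = 179648100

179648100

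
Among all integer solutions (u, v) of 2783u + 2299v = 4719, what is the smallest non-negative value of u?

Euclid: 2783 = 1·2299 + 484; 2299 = 4·484 + 363; 484 = 1·363 + 121; 363 = 3·121 + 0 → gcd = 121; 4719 = 121·39.
Back-substitution yields 2783·(5) + 2299·(-6) = 121, so one solution is u = 5·39 = 195, v = -6·39 = -234.
Solutions in u differ by 2299/121 = 19; the one in [0, 19) is 195 mod 19 = 5.

5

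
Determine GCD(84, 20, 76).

gcd(84, 20): 84 = 4·20 + 4; 20 = 5·4 + 0 → 4
gcd(4, 76): 76 = 19·4 + 0 → 4

4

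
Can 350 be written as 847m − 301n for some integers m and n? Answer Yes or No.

Yes

By Bézout, 847m − 301n = 350 has integer solutions iff gcd(847, 301) | 350.
Euclid: 847 = 2·301 + 245; 301 = 1·245 + 56; 245 = 4·56 + 21; 56 = 2·21 + 14; 21 = 1·14 + 7; 14 = 2·7 + 0. gcd = 7; 350 mod 7 = 0. Yes.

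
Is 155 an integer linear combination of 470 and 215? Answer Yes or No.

gcd(470, 215): 470 = 2·215 + 40; 215 = 5·40 + 15; 40 = 2·15 + 10; 15 = 1·10 + 5; 10 = 2·5 + 0 → 5
5 divides 155, so a solution exists.

Yes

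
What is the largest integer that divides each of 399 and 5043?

3

Euclid: 5043 = 12·399 + 255; 399 = 1·255 + 144; 255 = 1·144 + 111; 144 = 1·111 + 33; 111 = 3·33 + 12; 33 = 2·12 + 9; 12 = 1·9 + 3; 9 = 3·3 + 0. Last nonzero remainder: 3.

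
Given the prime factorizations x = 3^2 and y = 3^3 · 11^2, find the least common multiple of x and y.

3267

max exponent per prime: 3^3 · 11^2 = 3267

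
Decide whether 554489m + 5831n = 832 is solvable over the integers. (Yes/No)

No

By Bézout, 554489m + 5831n = 832 has integer solutions iff gcd(554489, 5831) | 832.
Euclid: 554489 = 95·5831 + 544; 5831 = 10·544 + 391; 544 = 1·391 + 153; 391 = 2·153 + 85; 153 = 1·85 + 68; 85 = 1·68 + 17; 68 = 4·17 + 0. gcd = 17; 832 mod 17 = 16. No.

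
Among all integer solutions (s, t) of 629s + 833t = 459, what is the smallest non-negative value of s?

10

Euclid: 833 = 1·629 + 204; 629 = 3·204 + 17; 204 = 12·17 + 0 → gcd = 17; 459 = 17·27.
Back-substitution yields 629·(4) + 833·(-3) = 17, so one solution is s = 4·27 = 108, t = -3·27 = -81.
Solutions in s differ by 833/17 = 49; the one in [0, 49) is 108 mod 49 = 10.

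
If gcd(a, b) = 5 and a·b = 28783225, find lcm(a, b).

5756645

For any two positive integers, gcd × lcm equals their product. Hence lcm = 28783225 / 5 = 5756645.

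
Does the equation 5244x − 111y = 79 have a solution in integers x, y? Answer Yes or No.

gcd(5244, 111): 5244 = 47·111 + 27; 111 = 4·27 + 3; 27 = 9·3 + 0 → 3
3 does not divide 79, so a solution does not exist.

No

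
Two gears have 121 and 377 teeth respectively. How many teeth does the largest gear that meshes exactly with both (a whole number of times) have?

1

121 = 11²
377 = 13 · 29
Common: 1 = 1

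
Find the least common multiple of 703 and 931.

34447

703 = 19 · 37; 931 = 7² · 19
max exponents: 7² · 19 · 37 = 34447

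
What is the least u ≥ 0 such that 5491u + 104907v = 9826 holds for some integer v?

40

Reduce mod 104907: 5491u ≡ 9826 (mod 104907). With g = gcd(5491, 104907) = 289 dividing 9826, divide through: 19u ≡ 34 (mod 363).
Since gcd(19, 363) = 1, u ≡ 34·(19)⁻¹ ≡ 40 (mod 363). Smallest non-negative: 40.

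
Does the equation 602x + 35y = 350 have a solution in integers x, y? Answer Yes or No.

gcd(602, 35): 602 = 17·35 + 7; 35 = 5·7 + 0 → 7
7 divides 350, so a solution exists.

Yes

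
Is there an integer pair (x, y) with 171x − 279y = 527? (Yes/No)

By Bézout, 171x − 279y = 527 has integer solutions iff gcd(171, 279) | 527.
Euclid: 279 = 1·171 + 108; 171 = 1·108 + 63; 108 = 1·63 + 45; 63 = 1·45 + 18; 45 = 2·18 + 9; 18 = 2·9 + 0. gcd = 9; 527 mod 9 = 5. No.

No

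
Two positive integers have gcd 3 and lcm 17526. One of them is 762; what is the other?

Using pq = gcd(p,q)·lcm(p,q) = 3·17526 = 52578, we get q = 52578/762 = 69.

69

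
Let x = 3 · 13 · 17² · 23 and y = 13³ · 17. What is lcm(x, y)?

43810377

max exponent per prime: 3 · 13³ · 17² · 23 = 43810377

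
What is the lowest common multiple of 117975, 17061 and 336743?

15431247975

117975 = 3 · 5² · 11² · 13; 17061 = 3 · 11² · 47; 336743 = 11⁴ · 23
lcm takes max exponent of each prime: 3 · 5² · 11⁴ · 13 · 23 · 47 = 15431247975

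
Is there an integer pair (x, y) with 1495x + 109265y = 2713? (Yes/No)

By Bézout, 1495x + 109265y = 2713 has integer solutions iff gcd(1495, 109265) | 2713.
Euclid: 109265 = 73·1495 + 130; 1495 = 11·130 + 65; 130 = 2·65 + 0. gcd = 65; 2713 mod 65 = 48. No.

No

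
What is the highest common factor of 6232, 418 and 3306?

38

6232 = 2³ · 19 · 41; 418 = 2 · 11 · 19; 3306 = 2 · 3 · 19 · 29
gcd takes min exponent of each prime: 2 · 19 = 38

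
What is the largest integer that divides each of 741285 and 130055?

95

Euclid: 741285 = 5·130055 + 91010; 130055 = 1·91010 + 39045; 91010 = 2·39045 + 12920; 39045 = 3·12920 + 285; 12920 = 45·285 + 95; 285 = 3·95 + 0. Last nonzero remainder: 95.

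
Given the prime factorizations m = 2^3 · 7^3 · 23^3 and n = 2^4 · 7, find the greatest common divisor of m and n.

min exponent per shared prime: 2^3 · 7 = 56

56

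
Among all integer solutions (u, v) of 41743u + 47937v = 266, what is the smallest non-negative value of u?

2492

Euclid: 47937 = 1·41743 + 6194; 41743 = 6·6194 + 4579; 6194 = 1·4579 + 1615; 4579 = 2·1615 + 1349; 1615 = 1·1349 + 266; 1349 = 5·266 + 19; 266 = 14·19 + 0 → gcd = 19; 266 = 19·14.
Back-substitution yields 41743·(178) + 47937·(-155) = 19, so one solution is u = 178·14 = 2492, v = -155·14 = -2170.
Solutions in u differ by 47937/19 = 2523; the one in [0, 2523) is 2492 mod 2523 = 2492.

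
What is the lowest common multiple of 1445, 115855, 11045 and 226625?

1445 = 5 · 17²; 115855 = 5 · 17 · 29 · 47; 11045 = 5 · 47²; 226625 = 5³ · 7² · 37
lcm takes max exponent of each prime: 5³ · 7² · 17² · 29 · 37 · 47² = 4195651172125

4195651172125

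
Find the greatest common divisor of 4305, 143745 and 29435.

35

4305 = 3 · 5 · 7 · 41; 143745 = 3 · 5 · 7 · 37²; 29435 = 5 · 7 · 29²
gcd takes min exponent of each prime: 5 · 7 = 35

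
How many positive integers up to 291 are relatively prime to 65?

215

Prime factors of 65: 5, 13. Count integers ≤ 291 divisible by none of them.
By inclusion–exclusion: 291 − ⌊291/5⌋ − ⌊291/13⌋ + ⌊291/65⌋ = 215.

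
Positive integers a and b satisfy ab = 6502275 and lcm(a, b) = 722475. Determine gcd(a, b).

From gcd × lcm = ab: gcd = 6502275 / 722475 = 9.

9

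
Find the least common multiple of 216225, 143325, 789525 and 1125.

lcm(216225, 143325) = 216225·143325/gcd = 30990448125/225 = 137735325
lcm(137735325, 789525) = 137735325·789525/gcd = 108745482470625/225 = 483313255425
lcm(483313255425, 1125) = 483313255425·1125/gcd = 543727412353125/225 = 2416566277125

2416566277125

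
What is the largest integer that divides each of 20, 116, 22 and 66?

2

20 = 2² · 5; 116 = 2² · 29; 22 = 2 · 11; 66 = 2 · 3 · 11
gcd takes min exponent of each prime: 2 = 2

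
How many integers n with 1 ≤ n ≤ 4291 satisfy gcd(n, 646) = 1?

1914

Prime factors of 646: 2, 17, 19. Count integers ≤ 4291 divisible by none of them.
By inclusion–exclusion: 4291 − ⌊4291/2⌋ − ⌊4291/17⌋ − ⌊4291/19⌋ + ⌊4291/34⌋ + ⌊4291/38⌋ + ⌊4291/323⌋ − ⌊4291/646⌋ = 1914.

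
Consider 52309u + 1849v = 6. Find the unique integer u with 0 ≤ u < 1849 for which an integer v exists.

31

Euclid: 52309 = 28·1849 + 537; 1849 = 3·537 + 238; 537 = 2·238 + 61; 238 = 3·61 + 55; 61 = 1·55 + 6; 55 = 9·6 + 1; 6 = 6·1 + 0 → gcd = 1; 6 = 1·6.
Back-substitution yields 52309·(-303) + 1849·(8572) = 1, so one solution is u = -303·6 = -1818, v = 8572·6 = 51432.
Solutions in u differ by 1849/1 = 1849; the one in [0, 1849) is -1818 mod 1849 = 31.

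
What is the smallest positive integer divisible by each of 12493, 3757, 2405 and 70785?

727384748805

lcm(12493, 3757) = 12493·3757/gcd = 46936201/13 = 3610477
lcm(3610477, 2405) = 3610477·2405/gcd = 8683197185/13 = 667938245
lcm(667938245, 70785) = 667938245·70785/gcd = 47280008672325/65 = 727384748805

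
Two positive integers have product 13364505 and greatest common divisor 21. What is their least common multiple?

For any two positive integers, gcd × lcm equals their product. Hence lcm = 13364505 / 21 = 636405.

636405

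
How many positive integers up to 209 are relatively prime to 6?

6 = 2·3. Inclusion–exclusion on these primes:
209 − ⌊209/2⌋ − ⌊209/3⌋ + ⌊209/6⌋ = 70

70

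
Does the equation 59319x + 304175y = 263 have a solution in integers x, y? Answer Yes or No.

By Bézout, 59319x + 304175y = 263 has integer solutions iff gcd(59319, 304175) | 263.
Euclid: 304175 = 5·59319 + 7580; 59319 = 7·7580 + 6259; 7580 = 1·6259 + 1321; 6259 = 4·1321 + 975; 1321 = 1·975 + 346; 975 = 2·346 + 283; 346 = 1·283 + 63; 283 = 4·63 + 31; 63 = 2·31 + 1; 31 = 31·1 + 0. gcd = 1; 263 mod 1 = 0. Yes.

Yes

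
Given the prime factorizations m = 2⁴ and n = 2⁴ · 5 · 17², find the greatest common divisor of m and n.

min exponent per shared prime: 2⁴ = 16

16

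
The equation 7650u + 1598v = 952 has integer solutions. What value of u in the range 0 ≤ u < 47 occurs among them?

16

gcd(7650, 1598) = 34 (Euclid: 7650 = 4·1598 + 1258; 1598 = 1·1258 + 340; 1258 = 3·340 + 238; 340 = 1·238 + 102; 238 = 2·102 + 34; 102 = 3·34 + 0), and 34 | 952.
Extended Euclid: 7650·(14) + 1598·(-67) = 34. Scale by 28: u₀ = 392.
General solution u = u₀ + 47t; reducing mod 47 gives u = 16 (and v = -76).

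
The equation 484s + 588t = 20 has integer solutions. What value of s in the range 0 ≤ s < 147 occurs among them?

Reduce mod 588: 484s ≡ 20 (mod 588). With g = gcd(484, 588) = 4 dividing 20, divide through: 121s ≡ 5 (mod 147).
Since gcd(121, 147) = 1, s ≡ 5·(121)⁻¹ ≡ 62 (mod 147). Smallest non-negative: 62.

62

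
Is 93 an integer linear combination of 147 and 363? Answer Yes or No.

By Bézout, 147x + 363y = 93 has integer solutions iff gcd(147, 363) | 93.
Euclid: 363 = 2·147 + 69; 147 = 2·69 + 9; 69 = 7·9 + 6; 9 = 1·6 + 3; 6 = 2·3 + 0. gcd = 3; 93 mod 3 = 0. Yes.

Yes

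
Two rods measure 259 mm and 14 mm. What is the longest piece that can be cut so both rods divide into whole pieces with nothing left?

7

259 = 7 · 37
14 = 2 · 7
Common: 7 = 7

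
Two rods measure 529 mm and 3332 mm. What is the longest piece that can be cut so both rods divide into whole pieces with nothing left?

1

529 = 23²
3332 = 2² · 7² · 17
Common: 1 = 1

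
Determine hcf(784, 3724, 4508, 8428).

784 = 2⁴ · 7²; 3724 = 2² · 7² · 19; 4508 = 2² · 7² · 23; 8428 = 2² · 7² · 43
gcd takes min exponent of each prime: 2² · 7² = 196

196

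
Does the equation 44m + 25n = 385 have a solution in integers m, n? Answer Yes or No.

gcd(44, 25): 44 = 1·25 + 19; 25 = 1·19 + 6; 19 = 3·6 + 1; 6 = 6·1 + 0 → 1
1 divides 385, so a solution exists.

Yes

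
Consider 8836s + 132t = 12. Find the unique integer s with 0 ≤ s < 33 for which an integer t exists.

15

Reduce mod 132: 8836s ≡ 12 (mod 132). With g = gcd(8836, 132) = 4 dividing 12, divide through: 2209s ≡ 3 (mod 33).
Since gcd(2209, 33) = 1, s ≡ 3·(2209)⁻¹ ≡ 15 (mod 33). Smallest non-negative: 15.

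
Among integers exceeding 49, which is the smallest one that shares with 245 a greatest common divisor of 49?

gcd(k, 245) = 49 forces 49 | k; write k = 49s. Then gcd(49s, 49·5) = 49·gcd(s, 5), so need gcd(s, 5) = 1.
49s > 49 gives s ≥ 2. The least s ≥ 2 coprime to 5 is 2, so k = 49·2 = 98.

98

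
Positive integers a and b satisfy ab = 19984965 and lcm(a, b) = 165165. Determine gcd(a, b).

gcd·lcm = product, so gcd = 19984965/165165 = 121.

121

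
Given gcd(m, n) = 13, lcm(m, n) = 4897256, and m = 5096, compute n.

Using mn = gcd(m,n)·lcm(m,n) = 13·4897256 = 63664328, we get n = 63664328/5096 = 12493.

12493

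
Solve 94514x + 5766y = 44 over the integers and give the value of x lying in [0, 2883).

Reduce mod 5766: 94514x ≡ 44 (mod 5766). With g = gcd(94514, 5766) = 2 dividing 44, divide through: 47257x ≡ 22 (mod 2883).
Since gcd(47257, 2883) = 1, x ≡ 22·(47257)⁻¹ ≡ 2620 (mod 2883). Smallest non-negative: 2620.

2620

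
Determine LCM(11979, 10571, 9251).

9681439779

11979 = 3² · 11³; 10571 = 11 · 31²; 9251 = 11 · 29²
lcm takes max exponent of each prime: 3² · 11³ · 29² · 31² = 9681439779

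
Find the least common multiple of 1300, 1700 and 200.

44200

1300 = 2² · 5² · 13; 1700 = 2² · 5² · 17; 200 = 2³ · 5²
lcm takes max exponent of each prime: 2³ · 5² · 13 · 17 = 44200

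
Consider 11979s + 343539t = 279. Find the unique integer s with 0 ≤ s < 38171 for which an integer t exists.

20247

Reduce mod 343539: 11979s ≡ 279 (mod 343539). With g = gcd(11979, 343539) = 9 dividing 279, divide through: 1331s ≡ 31 (mod 38171).
Since gcd(1331, 38171) = 1, s ≡ 31·(1331)⁻¹ ≡ 20247 (mod 38171). Smallest non-negative: 20247.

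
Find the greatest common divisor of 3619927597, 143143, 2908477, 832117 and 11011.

gcd(3619927597, 143143): 3619927597 = 25288·143143 + 127413; 143143 = 1·127413 + 15730; 127413 = 8·15730 + 1573; 15730 = 10·1573 + 0 → 1573
gcd(1573, 2908477): 2908477 = 1849·1573 + 0 → 1573
gcd(1573, 832117): 832117 = 529·1573 + 0 → 1573
gcd(1573, 11011): 11011 = 7·1573 + 0 → 1573

1573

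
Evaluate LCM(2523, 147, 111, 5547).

2523 = 3 · 29²; 147 = 3 · 7²; 111 = 3 · 37; 5547 = 3 · 43²
lcm takes max exponent of each prime: 3 · 7² · 29² · 37 · 43² = 8457693951

8457693951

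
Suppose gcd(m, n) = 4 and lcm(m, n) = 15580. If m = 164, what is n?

Using mn = gcd(m,n)·lcm(m,n) = 4·15580 = 62320, we get n = 62320/164 = 380.

380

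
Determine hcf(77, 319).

77 = 7 · 11
319 = 11 · 29
Common: 11 = 11

11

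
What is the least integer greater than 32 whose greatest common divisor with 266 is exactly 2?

34

Multiples of 2 above 32: 2·17, 2·18, … . Need the cofactor coprime to 266/2 = 133.
Checking s = 17, 18, … the first with gcd(s, 133) = 1 is s = 17, giving 34.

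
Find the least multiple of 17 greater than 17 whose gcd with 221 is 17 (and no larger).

34

221 = 17·13. Any x with gcd(x, 221) = 17 is a multiple of 17, say 17s, with s coprime to 13.
Need s > 17/17, so s ≥ 2. First s ≥ 2 with gcd(s, 13) = 1 is s = 2. Thus x = 17·2 = 34.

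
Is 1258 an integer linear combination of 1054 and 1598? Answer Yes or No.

Yes

By Bézout, 1054s + 1598t = 1258 has integer solutions iff gcd(1054, 1598) | 1258.
Euclid: 1598 = 1·1054 + 544; 1054 = 1·544 + 510; 544 = 1·510 + 34; 510 = 15·34 + 0. gcd = 34; 1258 mod 34 = 0. Yes.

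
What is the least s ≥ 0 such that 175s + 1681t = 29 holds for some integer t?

394

Euclid: 1681 = 9·175 + 106; 175 = 1·106 + 69; 106 = 1·69 + 37; 69 = 1·37 + 32; 37 = 1·32 + 5; 32 = 6·5 + 2; 5 = 2·2 + 1; 2 = 2·1 + 0 → gcd = 1; 29 = 1·29.
Back-substitution yields 175·(-682) + 1681·(71) = 1, so one solution is s = -682·29 = -19778, t = 71·29 = 2059.
Solutions in s differ by 1681/1 = 1681; the one in [0, 1681) is -19778 mod 1681 = 394.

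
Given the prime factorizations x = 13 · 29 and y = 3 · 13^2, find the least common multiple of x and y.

max exponent per prime: 3 · 13^2 · 29 = 14703

14703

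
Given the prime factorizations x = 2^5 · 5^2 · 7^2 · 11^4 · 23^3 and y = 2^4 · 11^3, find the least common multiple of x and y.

6982972242400

max exponent per prime: 2^5 · 5^2 · 7^2 · 11^4 · 23^3 = 6982972242400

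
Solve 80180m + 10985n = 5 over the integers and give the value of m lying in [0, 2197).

418

gcd(80180, 10985) = 5 (Euclid: 80180 = 7·10985 + 3285; 10985 = 3·3285 + 1130; 3285 = 2·1130 + 1025; 1130 = 1·1025 + 105; 1025 = 9·105 + 80; 105 = 1·80 + 25; 80 = 3·25 + 5; 25 = 5·5 + 0), and 5 | 5.
Extended Euclid: 80180·(418) + 10985·(-3051) = 5. Scale by 1: m₀ = 418.
General solution m = m₀ + 2197t; reducing mod 2197 gives m = 418 (and n = -3051).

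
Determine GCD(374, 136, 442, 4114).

gcd(374, 136): 374 = 2·136 + 102; 136 = 1·102 + 34; 102 = 3·34 + 0 → 34
gcd(34, 442): 442 = 13·34 + 0 → 34
gcd(34, 4114): 4114 = 121·34 + 0 → 34

34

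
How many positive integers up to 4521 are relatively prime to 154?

1761

Prime factors of 154: 2, 7, 11. Count integers ≤ 4521 divisible by none of them.
By inclusion–exclusion: 4521 − ⌊4521/2⌋ − ⌊4521/7⌋ − ⌊4521/11⌋ + ⌊4521/14⌋ + ⌊4521/22⌋ + ⌊4521/77⌋ − ⌊4521/154⌋ = 1761.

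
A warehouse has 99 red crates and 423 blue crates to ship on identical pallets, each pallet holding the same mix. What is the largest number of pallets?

9

Euclid: 423 = 4·99 + 27; 99 = 3·27 + 18; 27 = 1·18 + 9; 18 = 2·9 + 0. Last nonzero remainder: 9.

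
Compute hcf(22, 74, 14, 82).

gcd(22, 74): 74 = 3·22 + 8; 22 = 2·8 + 6; 8 = 1·6 + 2; 6 = 3·2 + 0 → 2
gcd(2, 14): 14 = 7·2 + 0 → 2
gcd(2, 82): 82 = 41·2 + 0 → 2

2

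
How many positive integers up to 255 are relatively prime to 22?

116

Prime factors of 22: 2, 11. Count integers ≤ 255 divisible by none of them.
By inclusion–exclusion: 255 − ⌊255/2⌋ − ⌊255/11⌋ + ⌊255/22⌋ = 116.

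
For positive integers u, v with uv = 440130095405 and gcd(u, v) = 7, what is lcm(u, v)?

62875727915

For any two positive integers, gcd × lcm equals their product. Hence lcm = 440130095405 / 7 = 62875727915.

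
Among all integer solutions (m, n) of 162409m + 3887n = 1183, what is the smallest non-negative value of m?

Reduce mod 3887: 162409m ≡ 1183 (mod 3887). With g = gcd(162409, 3887) = 169 dividing 1183, divide through: 961m ≡ 7 (mod 23).
Since gcd(961, 23) = 1, m ≡ 7·(961)⁻¹ ≡ 17 (mod 23). Smallest non-negative: 17.

17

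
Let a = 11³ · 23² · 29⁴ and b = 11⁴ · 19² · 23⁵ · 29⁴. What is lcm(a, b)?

max exponent per prime: 11⁴ · 19² · 23⁵ · 29⁴ = 24060747427777621583

24060747427777621583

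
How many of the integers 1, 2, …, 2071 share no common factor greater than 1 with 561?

561 = 3·11·17. Inclusion–exclusion on these primes:
2071 − ⌊2071/3⌋ − ⌊2071/11⌋ − ⌊2071/17⌋ + ⌊2071/33⌋ + ⌊2071/51⌋ + ⌊2071/187⌋ − ⌊2071/561⌋ = 1182

1182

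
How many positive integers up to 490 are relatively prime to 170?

185

170 = 2·5·17. Inclusion–exclusion on these primes:
490 − ⌊490/2⌋ − ⌊490/5⌋ − ⌊490/17⌋ + ⌊490/10⌋ + ⌊490/34⌋ + ⌊490/85⌋ − ⌊490/170⌋ = 185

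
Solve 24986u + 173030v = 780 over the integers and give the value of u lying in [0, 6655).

gcd(24986, 173030) = 26 (Euclid: 173030 = 6·24986 + 23114; 24986 = 1·23114 + 1872; 23114 = 12·1872 + 650; 1872 = 2·650 + 572; 650 = 1·572 + 78; 572 = 7·78 + 26; 78 = 3·26 + 0), and 26 | 780.
Extended Euclid: 24986·(2126) + 173030·(-307) = 26. Scale by 30: u₀ = 63780.
General solution u = u₀ + 6655t; reducing mod 6655 gives u = 3885 (and v = -561).

3885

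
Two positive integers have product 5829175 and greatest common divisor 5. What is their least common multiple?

For any two positive integers, gcd × lcm equals their product. Hence lcm = 5829175 / 5 = 1165835.

1165835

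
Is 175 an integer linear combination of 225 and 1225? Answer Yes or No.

By Bézout, 225x + 1225y = 175 has integer solutions iff gcd(225, 1225) | 175.
Euclid: 1225 = 5·225 + 100; 225 = 2·100 + 25; 100 = 4·25 + 0. gcd = 25; 175 mod 25 = 0. Yes.

Yes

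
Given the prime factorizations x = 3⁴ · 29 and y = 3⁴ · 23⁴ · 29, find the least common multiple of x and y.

max exponent per prime: 3⁴ · 23⁴ · 29 = 657346509

657346509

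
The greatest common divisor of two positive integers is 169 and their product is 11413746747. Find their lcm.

67536963

Since gcd(a,b)·lcm(a,b) = ab, lcm = 11413746747/169 = 67536963.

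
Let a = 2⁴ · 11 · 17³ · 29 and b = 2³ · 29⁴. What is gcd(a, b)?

min exponent per shared prime: 2³ · 29 = 232

232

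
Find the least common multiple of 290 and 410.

290 = 2 · 5 · 29; 410 = 2 · 5 · 41
max exponents: 2 · 5 · 29 · 41 = 11890

11890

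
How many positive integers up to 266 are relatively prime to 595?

172

595 = 5·7·17. Inclusion–exclusion on these primes:
266 − ⌊266/5⌋ − ⌊266/7⌋ − ⌊266/17⌋ + ⌊266/35⌋ + ⌊266/85⌋ + ⌊266/119⌋ − ⌊266/595⌋ = 172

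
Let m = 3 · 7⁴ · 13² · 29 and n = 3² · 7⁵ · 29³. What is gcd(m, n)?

min exponent per shared prime: 3 · 7⁴ · 29 = 208887

208887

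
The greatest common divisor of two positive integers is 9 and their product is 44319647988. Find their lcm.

Since gcd(p,q)·lcm(p,q) = pq, lcm = 44319647988/9 = 4924405332.

4924405332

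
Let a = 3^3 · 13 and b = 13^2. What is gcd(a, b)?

min exponent per shared prime: 13 = 13

13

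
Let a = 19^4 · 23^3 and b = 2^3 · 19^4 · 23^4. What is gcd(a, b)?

1585615607

min exponent per shared prime: 19^4 · 23^3 = 1585615607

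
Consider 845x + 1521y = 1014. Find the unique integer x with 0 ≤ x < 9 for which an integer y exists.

Reduce mod 1521: 845x ≡ 1014 (mod 1521). With g = gcd(845, 1521) = 169 dividing 1014, divide through: 5x ≡ 6 (mod 9).
Since gcd(5, 9) = 1, x ≡ 6·(5)⁻¹ ≡ 3 (mod 9). Smallest non-negative: 3.

3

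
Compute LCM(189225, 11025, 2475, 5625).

2549806875

189225 = 3² · 5² · 29²; 11025 = 3² · 5² · 7²; 2475 = 3² · 5² · 11; 5625 = 3² · 5⁴
lcm takes max exponent of each prime: 3² · 5⁴ · 7² · 11 · 29² = 2549806875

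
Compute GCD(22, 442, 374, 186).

gcd(22, 442): 442 = 20·22 + 2; 22 = 11·2 + 0 → 2
gcd(2, 374): 374 = 187·2 + 0 → 2
gcd(2, 186): 186 = 93·2 + 0 → 2

2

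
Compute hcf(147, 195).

147 = 3 · 7²
195 = 3 · 5 · 13
Common: 3 = 3

3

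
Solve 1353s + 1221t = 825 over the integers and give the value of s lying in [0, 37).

34

Reduce mod 1221: 1353s ≡ 825 (mod 1221). With g = gcd(1353, 1221) = 33 dividing 825, divide through: 41s ≡ 25 (mod 37).
Since gcd(41, 37) = 1, s ≡ 25·(41)⁻¹ ≡ 34 (mod 37). Smallest non-negative: 34.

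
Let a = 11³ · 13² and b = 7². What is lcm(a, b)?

max exponent per prime: 7² · 11³ · 13² = 11022011

11022011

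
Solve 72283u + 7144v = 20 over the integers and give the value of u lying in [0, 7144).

2500

Euclid: 72283 = 10·7144 + 843; 7144 = 8·843 + 400; 843 = 2·400 + 43; 400 = 9·43 + 13; 43 = 3·13 + 4; 13 = 3·4 + 1; 4 = 4·1 + 0 → gcd = 1; 20 = 1·20.
Back-substitution yields 72283·(-1661) + 7144·(16806) = 1, so one solution is u = -1661·20 = -33220, v = 16806·20 = 336120.
Solutions in u differ by 7144/1 = 7144; the one in [0, 7144) is -33220 mod 7144 = 2500.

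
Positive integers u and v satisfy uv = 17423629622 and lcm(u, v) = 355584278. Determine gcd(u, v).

gcd·lcm = product, so gcd = 17423629622/355584278 = 49.

49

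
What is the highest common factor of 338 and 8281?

Euclid: 8281 = 24·338 + 169; 338 = 2·169 + 0. Last nonzero remainder: 169.

169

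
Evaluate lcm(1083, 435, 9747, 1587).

747643635

1083 = 3 · 19²; 435 = 3 · 5 · 29; 9747 = 3³ · 19²; 1587 = 3 · 23²
lcm takes max exponent of each prime: 3³ · 5 · 19² · 23² · 29 = 747643635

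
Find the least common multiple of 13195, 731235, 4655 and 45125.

4203815172375

lcm(13195, 731235) = 13195·731235/gcd = 9648645825/145 = 66542385
lcm(66542385, 4655) = 66542385·4655/gcd = 309754802175/35 = 8850137205
lcm(8850137205, 45125) = 8850137205·45125/gcd = 399362441375625/95 = 4203815172375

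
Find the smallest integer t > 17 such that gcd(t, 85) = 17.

34

Multiples of 17 above 17: 17·2, 17·3, … . Need the cofactor coprime to 85/17 = 5.
Checking s = 2, 3, … the first with gcd(s, 5) = 1 is s = 2, giving 34.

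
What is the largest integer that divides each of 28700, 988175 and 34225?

25

28700 = 2² · 5² · 7 · 41; 988175 = 5² · 29² · 47; 34225 = 5² · 37²
gcd takes min exponent of each prime: 5² = 25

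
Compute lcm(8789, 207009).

8789 = 11 · 17 · 47; 207009 = 3³ · 11 · 17 · 41
max exponents: 3³ · 11 · 17 · 41 · 47 = 9729423

9729423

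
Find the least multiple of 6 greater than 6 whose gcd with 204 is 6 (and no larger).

18

gcd(k, 204) = 6 forces 6 | k; write k = 6s. Then gcd(6s, 6·34) = 6·gcd(s, 34), so need gcd(s, 34) = 1.
6s > 6 gives s ≥ 2. The least s ≥ 2 coprime to 34 is 3, so k = 6·3 = 18.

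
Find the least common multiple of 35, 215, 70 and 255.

153510

lcm(35, 215) = 35·215/gcd = 7525/5 = 1505
lcm(1505, 70) = 1505·70/gcd = 105350/35 = 3010
lcm(3010, 255) = 3010·255/gcd = 767550/5 = 153510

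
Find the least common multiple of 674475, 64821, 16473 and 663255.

lcm(674475, 64821) = 674475·64821/gcd = 43720143975/51 = 857257725
lcm(857257725, 16473) = 857257725·16473/gcd = 14121606503925/51 = 276894245175
lcm(276894245175, 663255) = 276894245175·663255/gcd = 183651492583544625/4335 = 42364819511775

42364819511775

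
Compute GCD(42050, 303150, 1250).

50

gcd(42050, 303150): 303150 = 7·42050 + 8800; 42050 = 4·8800 + 6850; 8800 = 1·6850 + 1950; 6850 = 3·1950 + 1000; 1950 = 1·1000 + 950; 1000 = 1·950 + 50; 950 = 19·50 + 0 → 50
gcd(50, 1250): 1250 = 25·50 + 0 → 50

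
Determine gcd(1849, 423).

1

Euclid: 1849 = 4·423 + 157; 423 = 2·157 + 109; 157 = 1·109 + 48; 109 = 2·48 + 13; 48 = 3·13 + 9; 13 = 1·9 + 4; 9 = 2·4 + 1; 4 = 4·1 + 0. Last nonzero remainder: 1.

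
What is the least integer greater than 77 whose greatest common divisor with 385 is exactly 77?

gcd(a, 385) = 77 forces 77 | a; write a = 77s. Then gcd(77s, 77·5) = 77·gcd(s, 5), so need gcd(s, 5) = 1.
77s > 77 gives s ≥ 2. The least s ≥ 2 coprime to 5 is 2, so a = 77·2 = 154.

154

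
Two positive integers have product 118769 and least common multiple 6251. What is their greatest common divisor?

19

gcd·lcm = product, so gcd = 118769/6251 = 19.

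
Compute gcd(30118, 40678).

30118 = 2 · 11 · 37²
40678 = 2 · 11 · 43²
Common: 2 · 11 = 22

22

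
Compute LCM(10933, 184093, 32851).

10933 = 13 · 29²; 184093 = 7² · 13 · 17²; 32851 = 7 · 13 · 19²
lcm takes max exponent of each prime: 7² · 13 · 17² · 19² · 29² = 55890818893

55890818893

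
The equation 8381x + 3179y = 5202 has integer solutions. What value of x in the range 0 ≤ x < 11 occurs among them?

gcd(8381, 3179) = 289 (Euclid: 8381 = 2·3179 + 2023; 3179 = 1·2023 + 1156; 2023 = 1·1156 + 867; 1156 = 1·867 + 289; 867 = 3·289 + 0), and 289 | 5202.
Extended Euclid: 8381·(-3) + 3179·(8) = 289. Scale by 18: x₀ = -54.
General solution x = x₀ + 11t; reducing mod 11 gives x = 1 (and y = -1).

1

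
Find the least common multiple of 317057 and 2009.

636967513

gcd first: 317057 = 157·2009 + 1644; 2009 = 1·1644 + 365; 1644 = 4·365 + 184; 365 = 1·184 + 181; 184 = 1·181 + 3; 181 = 60·3 + 1; 3 = 3·1 + 0 → gcd = 1
lcm = 317057·2009/gcd = 636967513/1 = 636967513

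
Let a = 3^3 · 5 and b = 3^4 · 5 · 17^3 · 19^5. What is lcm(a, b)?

max exponent per prime: 3^4 · 5 · 17^3 · 19^5 = 4926855126735

4926855126735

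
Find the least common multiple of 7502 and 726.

7502 = 2 · 11² · 31; 726 = 2 · 3 · 11²
max exponents: 2 · 3 · 11² · 31 = 22506

22506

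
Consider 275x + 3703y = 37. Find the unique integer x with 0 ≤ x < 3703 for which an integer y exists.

2976

gcd(275, 3703) = 1 (Euclid: 3703 = 13·275 + 128; 275 = 2·128 + 19; 128 = 6·19 + 14; 19 = 1·14 + 5; 14 = 2·5 + 4; 5 = 1·4 + 1; 4 = 4·1 + 0), and 1 | 37.
Extended Euclid: 275·(781) + 3703·(-58) = 1. Scale by 37: x₀ = 28897.
General solution x = x₀ + 3703t; reducing mod 3703 gives x = 2976 (and y = -221).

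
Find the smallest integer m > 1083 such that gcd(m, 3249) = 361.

1444

3249 = 361·9. Any m with gcd(m, 3249) = 361 is a multiple of 361, say 361s, with s coprime to 9.
Need s > 1083/361, so s ≥ 4. First s ≥ 4 with gcd(s, 9) = 1 is s = 4. Thus m = 361·4 = 1444.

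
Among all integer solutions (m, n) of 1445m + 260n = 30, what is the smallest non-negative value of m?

Euclid: 1445 = 5·260 + 145; 260 = 1·145 + 115; 145 = 1·115 + 30; 115 = 3·30 + 25; 30 = 1·25 + 5; 25 = 5·5 + 0 → gcd = 5; 30 = 5·6.
Back-substitution yields 1445·(9) + 260·(-50) = 5, so one solution is m = 9·6 = 54, n = -50·6 = -300.
Solutions in m differ by 260/5 = 52; the one in [0, 52) is 54 mod 52 = 2.

2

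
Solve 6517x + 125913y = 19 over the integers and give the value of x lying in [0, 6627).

Reduce mod 125913: 6517x ≡ 19 (mod 125913). With g = gcd(6517, 125913) = 19 dividing 19, divide through: 343x ≡ 1 (mod 6627).
Since gcd(343, 6627) = 1, x ≡ 1·(343)⁻¹ ≡ 1024 (mod 6627). Smallest non-negative: 1024.

1024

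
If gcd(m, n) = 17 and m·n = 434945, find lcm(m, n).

25585

gcd·lcm = product, so lcm = 434945/17 = 25585.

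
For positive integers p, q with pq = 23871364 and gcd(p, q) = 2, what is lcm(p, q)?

Since gcd(p,q)·lcm(p,q) = pq, lcm = 23871364/2 = 11935682.

11935682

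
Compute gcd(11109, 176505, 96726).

21

11109 = 3 · 7 · 23²; 176505 = 3 · 5 · 7 · 41²; 96726 = 2 · 3 · 7³ · 47
gcd takes min exponent of each prime: 3 · 7 = 21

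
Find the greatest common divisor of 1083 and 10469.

Euclid: 10469 = 9·1083 + 722; 1083 = 1·722 + 361; 722 = 2·361 + 0. Last nonzero remainder: 361.

361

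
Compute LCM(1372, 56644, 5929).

47977468

lcm(1372, 56644) = 1372·56644/gcd = 77715568/196 = 396508
lcm(396508, 5929) = 396508·5929/gcd = 2350895932/49 = 47977468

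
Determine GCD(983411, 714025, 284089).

gcd(983411, 714025): 983411 = 1·714025 + 269386; 714025 = 2·269386 + 175253; 269386 = 1·175253 + 94133; 175253 = 1·94133 + 81120; 94133 = 1·81120 + 13013; 81120 = 6·13013 + 3042; 13013 = 4·3042 + 845; 3042 = 3·845 + 507; 845 = 1·507 + 338; 507 = 1·338 + 169; 338 = 2·169 + 0 → 169
gcd(169, 284089): 284089 = 1681·169 + 0 → 169

169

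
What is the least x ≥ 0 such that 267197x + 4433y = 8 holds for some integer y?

3628

gcd(267197, 4433) = 1 (Euclid: 267197 = 60·4433 + 1217; 4433 = 3·1217 + 782; 1217 = 1·782 + 435; 782 = 1·435 + 347; 435 = 1·347 + 88; 347 = 3·88 + 83; 88 = 1·83 + 5; 83 = 16·5 + 3; 5 = 1·3 + 2; 3 = 1·2 + 1; 2 = 2·1 + 0), and 1 | 8.
Extended Euclid: 267197·(-1763) + 4433·(106264) = 1. Scale by 8: x₀ = -14104.
General solution x = x₀ + 4433t; reducing mod 4433 gives x = 3628 (and y = -218676).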